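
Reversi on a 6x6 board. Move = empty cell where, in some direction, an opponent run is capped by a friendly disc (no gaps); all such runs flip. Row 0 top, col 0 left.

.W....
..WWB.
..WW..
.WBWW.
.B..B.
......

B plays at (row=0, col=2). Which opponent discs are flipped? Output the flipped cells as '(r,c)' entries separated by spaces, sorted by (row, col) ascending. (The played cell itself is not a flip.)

Dir NW: edge -> no flip
Dir N: edge -> no flip
Dir NE: edge -> no flip
Dir W: opp run (0,1), next='.' -> no flip
Dir E: first cell '.' (not opp) -> no flip
Dir SW: first cell '.' (not opp) -> no flip
Dir S: opp run (1,2) (2,2) capped by B -> flip
Dir SE: opp run (1,3), next='.' -> no flip

Answer: (1,2) (2,2)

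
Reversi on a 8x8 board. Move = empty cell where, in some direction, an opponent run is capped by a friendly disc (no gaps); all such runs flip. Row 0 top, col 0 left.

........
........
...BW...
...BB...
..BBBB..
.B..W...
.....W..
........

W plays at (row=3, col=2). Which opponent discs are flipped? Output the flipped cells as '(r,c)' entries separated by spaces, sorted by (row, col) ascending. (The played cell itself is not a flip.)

Answer: (4,3)

Derivation:
Dir NW: first cell '.' (not opp) -> no flip
Dir N: first cell '.' (not opp) -> no flip
Dir NE: opp run (2,3), next='.' -> no flip
Dir W: first cell '.' (not opp) -> no flip
Dir E: opp run (3,3) (3,4), next='.' -> no flip
Dir SW: first cell '.' (not opp) -> no flip
Dir S: opp run (4,2), next='.' -> no flip
Dir SE: opp run (4,3) capped by W -> flip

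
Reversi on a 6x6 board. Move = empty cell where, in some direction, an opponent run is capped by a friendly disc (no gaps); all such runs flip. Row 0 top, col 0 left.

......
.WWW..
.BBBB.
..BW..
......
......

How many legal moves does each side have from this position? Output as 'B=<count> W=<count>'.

-- B to move --
(0,0): flips 1 -> legal
(0,1): flips 2 -> legal
(0,2): flips 2 -> legal
(0,3): flips 2 -> legal
(0,4): flips 1 -> legal
(1,0): no bracket -> illegal
(1,4): no bracket -> illegal
(2,0): no bracket -> illegal
(3,4): flips 1 -> legal
(4,2): flips 1 -> legal
(4,3): flips 1 -> legal
(4,4): flips 1 -> legal
B mobility = 9
-- W to move --
(1,0): no bracket -> illegal
(1,4): no bracket -> illegal
(1,5): flips 1 -> legal
(2,0): no bracket -> illegal
(2,5): no bracket -> illegal
(3,0): flips 1 -> legal
(3,1): flips 3 -> legal
(3,4): flips 1 -> legal
(3,5): flips 1 -> legal
(4,1): no bracket -> illegal
(4,2): flips 2 -> legal
(4,3): no bracket -> illegal
W mobility = 6

Answer: B=9 W=6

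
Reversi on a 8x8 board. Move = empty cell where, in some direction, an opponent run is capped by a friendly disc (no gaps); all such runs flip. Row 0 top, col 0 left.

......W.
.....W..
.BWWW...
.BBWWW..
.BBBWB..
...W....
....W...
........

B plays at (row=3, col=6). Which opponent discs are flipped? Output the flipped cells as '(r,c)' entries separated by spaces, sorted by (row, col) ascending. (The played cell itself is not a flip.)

Answer: (3,3) (3,4) (3,5)

Derivation:
Dir NW: first cell '.' (not opp) -> no flip
Dir N: first cell '.' (not opp) -> no flip
Dir NE: first cell '.' (not opp) -> no flip
Dir W: opp run (3,5) (3,4) (3,3) capped by B -> flip
Dir E: first cell '.' (not opp) -> no flip
Dir SW: first cell 'B' (not opp) -> no flip
Dir S: first cell '.' (not opp) -> no flip
Dir SE: first cell '.' (not opp) -> no flip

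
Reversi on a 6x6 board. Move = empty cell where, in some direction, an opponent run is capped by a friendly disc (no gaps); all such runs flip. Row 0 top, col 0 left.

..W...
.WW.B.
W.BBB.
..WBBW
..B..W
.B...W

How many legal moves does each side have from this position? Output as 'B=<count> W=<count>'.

-- B to move --
(0,0): flips 1 -> legal
(0,1): flips 1 -> legal
(0,3): no bracket -> illegal
(1,0): no bracket -> illegal
(1,3): no bracket -> illegal
(2,1): no bracket -> illegal
(2,5): no bracket -> illegal
(3,0): no bracket -> illegal
(3,1): flips 1 -> legal
(4,1): flips 1 -> legal
(4,3): no bracket -> illegal
(4,4): no bracket -> illegal
(5,4): no bracket -> illegal
B mobility = 4
-- W to move --
(0,3): no bracket -> illegal
(0,4): no bracket -> illegal
(0,5): flips 2 -> legal
(1,3): flips 1 -> legal
(1,5): no bracket -> illegal
(2,1): no bracket -> illegal
(2,5): no bracket -> illegal
(3,1): no bracket -> illegal
(4,0): no bracket -> illegal
(4,1): no bracket -> illegal
(4,3): no bracket -> illegal
(4,4): flips 2 -> legal
(5,0): no bracket -> illegal
(5,2): flips 1 -> legal
(5,3): no bracket -> illegal
W mobility = 4

Answer: B=4 W=4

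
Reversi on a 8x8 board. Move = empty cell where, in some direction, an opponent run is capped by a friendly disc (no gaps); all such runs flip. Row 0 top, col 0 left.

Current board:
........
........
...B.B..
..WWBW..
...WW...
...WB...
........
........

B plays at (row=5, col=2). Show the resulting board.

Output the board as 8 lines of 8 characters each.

Answer: ........
........
...B.B..
..WWBW..
...BW...
..BBB...
........
........

Derivation:
Place B at (5,2); scan 8 dirs for brackets.
Dir NW: first cell '.' (not opp) -> no flip
Dir N: first cell '.' (not opp) -> no flip
Dir NE: opp run (4,3) capped by B -> flip
Dir W: first cell '.' (not opp) -> no flip
Dir E: opp run (5,3) capped by B -> flip
Dir SW: first cell '.' (not opp) -> no flip
Dir S: first cell '.' (not opp) -> no flip
Dir SE: first cell '.' (not opp) -> no flip
All flips: (4,3) (5,3)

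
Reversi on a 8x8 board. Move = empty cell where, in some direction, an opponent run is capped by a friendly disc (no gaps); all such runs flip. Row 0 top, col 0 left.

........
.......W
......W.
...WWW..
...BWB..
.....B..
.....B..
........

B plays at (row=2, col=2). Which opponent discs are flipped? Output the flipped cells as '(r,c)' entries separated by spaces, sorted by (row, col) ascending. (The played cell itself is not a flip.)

Answer: (3,3) (4,4)

Derivation:
Dir NW: first cell '.' (not opp) -> no flip
Dir N: first cell '.' (not opp) -> no flip
Dir NE: first cell '.' (not opp) -> no flip
Dir W: first cell '.' (not opp) -> no flip
Dir E: first cell '.' (not opp) -> no flip
Dir SW: first cell '.' (not opp) -> no flip
Dir S: first cell '.' (not opp) -> no flip
Dir SE: opp run (3,3) (4,4) capped by B -> flip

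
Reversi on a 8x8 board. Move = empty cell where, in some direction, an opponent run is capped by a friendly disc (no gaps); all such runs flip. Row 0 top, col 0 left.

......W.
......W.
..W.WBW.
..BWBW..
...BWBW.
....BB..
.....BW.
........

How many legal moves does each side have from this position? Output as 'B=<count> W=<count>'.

-- B to move --
(0,5): no bracket -> illegal
(0,7): flips 1 -> legal
(1,1): flips 3 -> legal
(1,2): flips 1 -> legal
(1,3): no bracket -> illegal
(1,4): flips 1 -> legal
(1,5): no bracket -> illegal
(1,7): no bracket -> illegal
(2,1): no bracket -> illegal
(2,3): flips 2 -> legal
(2,7): flips 1 -> legal
(3,1): no bracket -> illegal
(3,6): flips 1 -> legal
(3,7): flips 1 -> legal
(4,2): no bracket -> illegal
(4,7): flips 1 -> legal
(5,3): no bracket -> illegal
(5,6): no bracket -> illegal
(5,7): no bracket -> illegal
(6,7): flips 1 -> legal
(7,5): no bracket -> illegal
(7,6): no bracket -> illegal
(7,7): flips 1 -> legal
B mobility = 11
-- W to move --
(1,4): no bracket -> illegal
(1,5): flips 1 -> legal
(2,1): no bracket -> illegal
(2,3): no bracket -> illegal
(3,1): flips 1 -> legal
(3,6): no bracket -> illegal
(4,1): no bracket -> illegal
(4,2): flips 2 -> legal
(5,2): flips 3 -> legal
(5,3): flips 1 -> legal
(5,6): no bracket -> illegal
(6,3): no bracket -> illegal
(6,4): flips 3 -> legal
(7,4): no bracket -> illegal
(7,5): flips 3 -> legal
(7,6): no bracket -> illegal
W mobility = 7

Answer: B=11 W=7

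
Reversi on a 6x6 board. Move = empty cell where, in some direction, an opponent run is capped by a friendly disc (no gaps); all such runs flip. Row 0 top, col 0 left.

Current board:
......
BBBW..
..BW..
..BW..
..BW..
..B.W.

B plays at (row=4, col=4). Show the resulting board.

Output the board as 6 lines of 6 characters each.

Place B at (4,4); scan 8 dirs for brackets.
Dir NW: opp run (3,3) capped by B -> flip
Dir N: first cell '.' (not opp) -> no flip
Dir NE: first cell '.' (not opp) -> no flip
Dir W: opp run (4,3) capped by B -> flip
Dir E: first cell '.' (not opp) -> no flip
Dir SW: first cell '.' (not opp) -> no flip
Dir S: opp run (5,4), next=edge -> no flip
Dir SE: first cell '.' (not opp) -> no flip
All flips: (3,3) (4,3)

Answer: ......
BBBW..
..BW..
..BB..
..BBB.
..B.W.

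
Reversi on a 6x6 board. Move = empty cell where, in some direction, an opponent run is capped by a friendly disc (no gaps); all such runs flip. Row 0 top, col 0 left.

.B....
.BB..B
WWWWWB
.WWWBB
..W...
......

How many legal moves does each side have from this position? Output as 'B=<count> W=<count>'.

-- B to move --
(1,0): no bracket -> illegal
(1,3): flips 1 -> legal
(1,4): flips 1 -> legal
(3,0): flips 4 -> legal
(4,0): no bracket -> illegal
(4,1): flips 2 -> legal
(4,3): no bracket -> illegal
(4,4): flips 2 -> legal
(5,1): flips 3 -> legal
(5,2): flips 3 -> legal
(5,3): no bracket -> illegal
B mobility = 7
-- W to move --
(0,0): flips 1 -> legal
(0,2): flips 2 -> legal
(0,3): flips 1 -> legal
(0,4): no bracket -> illegal
(0,5): no bracket -> illegal
(1,0): no bracket -> illegal
(1,3): no bracket -> illegal
(1,4): no bracket -> illegal
(4,3): no bracket -> illegal
(4,4): flips 1 -> legal
(4,5): flips 1 -> legal
W mobility = 5

Answer: B=7 W=5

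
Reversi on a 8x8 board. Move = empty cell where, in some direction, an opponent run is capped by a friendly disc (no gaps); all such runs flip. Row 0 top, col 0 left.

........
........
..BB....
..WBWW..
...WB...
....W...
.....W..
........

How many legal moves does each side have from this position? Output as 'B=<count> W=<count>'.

-- B to move --
(2,1): no bracket -> illegal
(2,4): flips 1 -> legal
(2,5): no bracket -> illegal
(2,6): flips 1 -> legal
(3,1): flips 1 -> legal
(3,6): flips 2 -> legal
(4,1): flips 1 -> legal
(4,2): flips 2 -> legal
(4,5): flips 1 -> legal
(4,6): no bracket -> illegal
(5,2): no bracket -> illegal
(5,3): flips 1 -> legal
(5,5): no bracket -> illegal
(5,6): no bracket -> illegal
(6,3): no bracket -> illegal
(6,4): flips 1 -> legal
(6,6): no bracket -> illegal
(7,4): no bracket -> illegal
(7,5): no bracket -> illegal
(7,6): no bracket -> illegal
B mobility = 9
-- W to move --
(1,1): no bracket -> illegal
(1,2): flips 2 -> legal
(1,3): flips 2 -> legal
(1,4): flips 1 -> legal
(2,1): no bracket -> illegal
(2,4): no bracket -> illegal
(3,1): no bracket -> illegal
(4,2): no bracket -> illegal
(4,5): flips 1 -> legal
(5,3): flips 1 -> legal
(5,5): no bracket -> illegal
W mobility = 5

Answer: B=9 W=5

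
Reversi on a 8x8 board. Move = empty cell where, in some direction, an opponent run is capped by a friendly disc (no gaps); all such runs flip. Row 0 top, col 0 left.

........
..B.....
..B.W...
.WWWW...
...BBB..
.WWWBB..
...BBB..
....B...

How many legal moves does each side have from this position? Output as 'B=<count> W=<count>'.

Answer: B=10 W=9

Derivation:
-- B to move --
(1,3): no bracket -> illegal
(1,4): flips 2 -> legal
(1,5): no bracket -> illegal
(2,0): no bracket -> illegal
(2,1): flips 1 -> legal
(2,3): flips 2 -> legal
(2,5): flips 1 -> legal
(3,0): no bracket -> illegal
(3,5): no bracket -> illegal
(4,0): flips 1 -> legal
(4,1): flips 1 -> legal
(4,2): flips 2 -> legal
(5,0): flips 3 -> legal
(6,0): no bracket -> illegal
(6,1): flips 1 -> legal
(6,2): flips 1 -> legal
B mobility = 10
-- W to move --
(0,1): no bracket -> illegal
(0,2): flips 2 -> legal
(0,3): no bracket -> illegal
(1,1): flips 1 -> legal
(1,3): flips 1 -> legal
(2,1): no bracket -> illegal
(2,3): no bracket -> illegal
(3,5): flips 1 -> legal
(3,6): no bracket -> illegal
(4,2): no bracket -> illegal
(4,6): no bracket -> illegal
(5,6): flips 3 -> legal
(6,2): no bracket -> illegal
(6,6): flips 2 -> legal
(7,2): no bracket -> illegal
(7,3): flips 1 -> legal
(7,5): flips 1 -> legal
(7,6): flips 3 -> legal
W mobility = 9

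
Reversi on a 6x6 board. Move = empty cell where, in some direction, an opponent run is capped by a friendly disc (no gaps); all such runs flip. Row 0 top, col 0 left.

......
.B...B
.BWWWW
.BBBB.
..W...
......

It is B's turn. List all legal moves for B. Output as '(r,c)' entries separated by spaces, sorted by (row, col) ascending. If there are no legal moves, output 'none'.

(1,2): flips 2 -> legal
(1,3): flips 2 -> legal
(1,4): flips 2 -> legal
(3,5): flips 1 -> legal
(4,1): no bracket -> illegal
(4,3): no bracket -> illegal
(5,1): flips 1 -> legal
(5,2): flips 1 -> legal
(5,3): flips 1 -> legal

Answer: (1,2) (1,3) (1,4) (3,5) (5,1) (5,2) (5,3)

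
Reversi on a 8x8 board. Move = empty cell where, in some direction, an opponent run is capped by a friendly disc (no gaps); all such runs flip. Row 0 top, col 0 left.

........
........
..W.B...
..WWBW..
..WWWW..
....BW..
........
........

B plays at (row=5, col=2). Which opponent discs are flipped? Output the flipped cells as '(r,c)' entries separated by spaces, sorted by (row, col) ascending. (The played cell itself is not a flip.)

Dir NW: first cell '.' (not opp) -> no flip
Dir N: opp run (4,2) (3,2) (2,2), next='.' -> no flip
Dir NE: opp run (4,3) capped by B -> flip
Dir W: first cell '.' (not opp) -> no flip
Dir E: first cell '.' (not opp) -> no flip
Dir SW: first cell '.' (not opp) -> no flip
Dir S: first cell '.' (not opp) -> no flip
Dir SE: first cell '.' (not opp) -> no flip

Answer: (4,3)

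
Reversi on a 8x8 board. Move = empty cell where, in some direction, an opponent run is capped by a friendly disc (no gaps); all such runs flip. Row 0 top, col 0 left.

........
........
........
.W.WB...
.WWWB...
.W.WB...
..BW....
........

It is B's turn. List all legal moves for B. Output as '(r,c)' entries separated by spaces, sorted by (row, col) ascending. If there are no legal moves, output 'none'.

Answer: (2,2) (3,2) (4,0) (5,2) (6,4) (7,2)

Derivation:
(2,0): no bracket -> illegal
(2,1): no bracket -> illegal
(2,2): flips 1 -> legal
(2,3): no bracket -> illegal
(2,4): no bracket -> illegal
(3,0): no bracket -> illegal
(3,2): flips 2 -> legal
(4,0): flips 4 -> legal
(5,0): no bracket -> illegal
(5,2): flips 2 -> legal
(6,0): no bracket -> illegal
(6,1): no bracket -> illegal
(6,4): flips 1 -> legal
(7,2): flips 1 -> legal
(7,3): no bracket -> illegal
(7,4): no bracket -> illegal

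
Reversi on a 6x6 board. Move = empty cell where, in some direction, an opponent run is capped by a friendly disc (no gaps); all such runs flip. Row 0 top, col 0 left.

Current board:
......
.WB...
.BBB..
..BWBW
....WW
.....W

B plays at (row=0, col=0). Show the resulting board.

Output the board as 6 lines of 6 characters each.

Answer: B.....
.BB...
.BBB..
..BWBW
....WW
.....W

Derivation:
Place B at (0,0); scan 8 dirs for brackets.
Dir NW: edge -> no flip
Dir N: edge -> no flip
Dir NE: edge -> no flip
Dir W: edge -> no flip
Dir E: first cell '.' (not opp) -> no flip
Dir SW: edge -> no flip
Dir S: first cell '.' (not opp) -> no flip
Dir SE: opp run (1,1) capped by B -> flip
All flips: (1,1)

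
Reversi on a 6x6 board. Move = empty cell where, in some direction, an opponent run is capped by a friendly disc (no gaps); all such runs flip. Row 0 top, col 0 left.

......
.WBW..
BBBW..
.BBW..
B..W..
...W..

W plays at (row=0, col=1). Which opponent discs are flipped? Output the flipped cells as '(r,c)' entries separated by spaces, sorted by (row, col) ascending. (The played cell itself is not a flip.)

Answer: (1,2)

Derivation:
Dir NW: edge -> no flip
Dir N: edge -> no flip
Dir NE: edge -> no flip
Dir W: first cell '.' (not opp) -> no flip
Dir E: first cell '.' (not opp) -> no flip
Dir SW: first cell '.' (not opp) -> no flip
Dir S: first cell 'W' (not opp) -> no flip
Dir SE: opp run (1,2) capped by W -> flip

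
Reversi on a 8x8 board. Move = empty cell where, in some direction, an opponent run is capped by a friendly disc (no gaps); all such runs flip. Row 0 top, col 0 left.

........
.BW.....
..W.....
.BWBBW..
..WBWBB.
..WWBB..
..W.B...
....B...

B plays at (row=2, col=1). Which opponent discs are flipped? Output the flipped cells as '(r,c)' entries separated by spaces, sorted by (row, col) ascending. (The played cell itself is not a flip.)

Answer: (3,2)

Derivation:
Dir NW: first cell '.' (not opp) -> no flip
Dir N: first cell 'B' (not opp) -> no flip
Dir NE: opp run (1,2), next='.' -> no flip
Dir W: first cell '.' (not opp) -> no flip
Dir E: opp run (2,2), next='.' -> no flip
Dir SW: first cell '.' (not opp) -> no flip
Dir S: first cell 'B' (not opp) -> no flip
Dir SE: opp run (3,2) capped by B -> flip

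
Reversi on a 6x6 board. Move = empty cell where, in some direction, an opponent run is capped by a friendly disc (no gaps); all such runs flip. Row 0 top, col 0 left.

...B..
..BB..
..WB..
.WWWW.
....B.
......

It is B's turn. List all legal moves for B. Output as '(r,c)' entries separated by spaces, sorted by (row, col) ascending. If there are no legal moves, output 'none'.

(1,1): flips 2 -> legal
(2,0): no bracket -> illegal
(2,1): flips 1 -> legal
(2,4): flips 1 -> legal
(2,5): no bracket -> illegal
(3,0): no bracket -> illegal
(3,5): no bracket -> illegal
(4,0): flips 2 -> legal
(4,1): flips 1 -> legal
(4,2): flips 2 -> legal
(4,3): flips 1 -> legal
(4,5): flips 1 -> legal

Answer: (1,1) (2,1) (2,4) (4,0) (4,1) (4,2) (4,3) (4,5)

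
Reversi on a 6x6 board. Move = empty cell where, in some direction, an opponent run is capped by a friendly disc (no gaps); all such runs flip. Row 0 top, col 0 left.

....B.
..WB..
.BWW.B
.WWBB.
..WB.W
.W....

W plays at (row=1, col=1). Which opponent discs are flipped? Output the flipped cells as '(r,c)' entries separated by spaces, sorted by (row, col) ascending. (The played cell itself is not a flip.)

Answer: (2,1)

Derivation:
Dir NW: first cell '.' (not opp) -> no flip
Dir N: first cell '.' (not opp) -> no flip
Dir NE: first cell '.' (not opp) -> no flip
Dir W: first cell '.' (not opp) -> no flip
Dir E: first cell 'W' (not opp) -> no flip
Dir SW: first cell '.' (not opp) -> no flip
Dir S: opp run (2,1) capped by W -> flip
Dir SE: first cell 'W' (not opp) -> no flip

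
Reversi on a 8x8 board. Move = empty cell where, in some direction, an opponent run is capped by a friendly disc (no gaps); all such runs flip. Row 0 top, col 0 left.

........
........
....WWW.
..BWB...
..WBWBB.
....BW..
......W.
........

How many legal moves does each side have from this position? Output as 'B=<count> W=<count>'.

Answer: B=8 W=8

Derivation:
-- B to move --
(1,3): no bracket -> illegal
(1,4): flips 1 -> legal
(1,5): no bracket -> illegal
(1,6): flips 1 -> legal
(1,7): no bracket -> illegal
(2,2): no bracket -> illegal
(2,3): flips 1 -> legal
(2,7): no bracket -> illegal
(3,1): no bracket -> illegal
(3,5): no bracket -> illegal
(3,6): no bracket -> illegal
(3,7): no bracket -> illegal
(4,1): flips 1 -> legal
(5,1): no bracket -> illegal
(5,2): flips 1 -> legal
(5,3): no bracket -> illegal
(5,6): flips 1 -> legal
(5,7): no bracket -> illegal
(6,4): flips 1 -> legal
(6,5): flips 1 -> legal
(6,7): no bracket -> illegal
(7,5): no bracket -> illegal
(7,6): no bracket -> illegal
(7,7): no bracket -> illegal
B mobility = 8
-- W to move --
(2,1): no bracket -> illegal
(2,2): flips 1 -> legal
(2,3): no bracket -> illegal
(3,1): flips 1 -> legal
(3,5): flips 2 -> legal
(3,6): no bracket -> illegal
(3,7): flips 1 -> legal
(4,1): no bracket -> illegal
(4,7): flips 2 -> legal
(5,2): flips 2 -> legal
(5,3): flips 2 -> legal
(5,6): no bracket -> illegal
(5,7): no bracket -> illegal
(6,3): no bracket -> illegal
(6,4): flips 1 -> legal
(6,5): no bracket -> illegal
W mobility = 8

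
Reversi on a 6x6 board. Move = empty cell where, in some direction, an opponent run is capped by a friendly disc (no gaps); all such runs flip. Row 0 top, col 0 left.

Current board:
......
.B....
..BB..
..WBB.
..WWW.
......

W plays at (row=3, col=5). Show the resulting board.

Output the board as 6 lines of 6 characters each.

Place W at (3,5); scan 8 dirs for brackets.
Dir NW: first cell '.' (not opp) -> no flip
Dir N: first cell '.' (not opp) -> no flip
Dir NE: edge -> no flip
Dir W: opp run (3,4) (3,3) capped by W -> flip
Dir E: edge -> no flip
Dir SW: first cell 'W' (not opp) -> no flip
Dir S: first cell '.' (not opp) -> no flip
Dir SE: edge -> no flip
All flips: (3,3) (3,4)

Answer: ......
.B....
..BB..
..WWWW
..WWW.
......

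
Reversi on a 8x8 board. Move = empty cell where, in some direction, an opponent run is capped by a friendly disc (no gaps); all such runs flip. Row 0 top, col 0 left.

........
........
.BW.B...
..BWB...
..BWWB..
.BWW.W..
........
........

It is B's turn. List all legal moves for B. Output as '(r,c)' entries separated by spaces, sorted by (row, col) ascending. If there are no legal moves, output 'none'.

Answer: (1,2) (2,3) (5,4) (6,1) (6,2) (6,4) (6,5)

Derivation:
(1,1): no bracket -> illegal
(1,2): flips 1 -> legal
(1,3): no bracket -> illegal
(2,3): flips 1 -> legal
(3,1): no bracket -> illegal
(3,5): no bracket -> illegal
(4,1): no bracket -> illegal
(4,6): no bracket -> illegal
(5,4): flips 4 -> legal
(5,6): no bracket -> illegal
(6,1): flips 2 -> legal
(6,2): flips 1 -> legal
(6,3): no bracket -> illegal
(6,4): flips 1 -> legal
(6,5): flips 1 -> legal
(6,6): no bracket -> illegal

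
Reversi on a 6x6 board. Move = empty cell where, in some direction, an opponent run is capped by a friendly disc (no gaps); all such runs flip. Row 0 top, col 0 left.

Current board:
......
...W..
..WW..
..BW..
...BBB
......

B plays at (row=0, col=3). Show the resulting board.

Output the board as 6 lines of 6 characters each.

Place B at (0,3); scan 8 dirs for brackets.
Dir NW: edge -> no flip
Dir N: edge -> no flip
Dir NE: edge -> no flip
Dir W: first cell '.' (not opp) -> no flip
Dir E: first cell '.' (not opp) -> no flip
Dir SW: first cell '.' (not opp) -> no flip
Dir S: opp run (1,3) (2,3) (3,3) capped by B -> flip
Dir SE: first cell '.' (not opp) -> no flip
All flips: (1,3) (2,3) (3,3)

Answer: ...B..
...B..
..WB..
..BB..
...BBB
......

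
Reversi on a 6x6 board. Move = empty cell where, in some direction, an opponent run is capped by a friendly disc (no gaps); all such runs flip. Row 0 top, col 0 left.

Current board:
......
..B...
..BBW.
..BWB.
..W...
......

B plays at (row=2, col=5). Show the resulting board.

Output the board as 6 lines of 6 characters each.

Place B at (2,5); scan 8 dirs for brackets.
Dir NW: first cell '.' (not opp) -> no flip
Dir N: first cell '.' (not opp) -> no flip
Dir NE: edge -> no flip
Dir W: opp run (2,4) capped by B -> flip
Dir E: edge -> no flip
Dir SW: first cell 'B' (not opp) -> no flip
Dir S: first cell '.' (not opp) -> no flip
Dir SE: edge -> no flip
All flips: (2,4)

Answer: ......
..B...
..BBBB
..BWB.
..W...
......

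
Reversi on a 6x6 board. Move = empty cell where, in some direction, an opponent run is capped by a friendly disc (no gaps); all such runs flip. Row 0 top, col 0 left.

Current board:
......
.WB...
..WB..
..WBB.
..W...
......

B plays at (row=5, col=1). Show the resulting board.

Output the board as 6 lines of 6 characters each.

Place B at (5,1); scan 8 dirs for brackets.
Dir NW: first cell '.' (not opp) -> no flip
Dir N: first cell '.' (not opp) -> no flip
Dir NE: opp run (4,2) capped by B -> flip
Dir W: first cell '.' (not opp) -> no flip
Dir E: first cell '.' (not opp) -> no flip
Dir SW: edge -> no flip
Dir S: edge -> no flip
Dir SE: edge -> no flip
All flips: (4,2)

Answer: ......
.WB...
..WB..
..WBB.
..B...
.B....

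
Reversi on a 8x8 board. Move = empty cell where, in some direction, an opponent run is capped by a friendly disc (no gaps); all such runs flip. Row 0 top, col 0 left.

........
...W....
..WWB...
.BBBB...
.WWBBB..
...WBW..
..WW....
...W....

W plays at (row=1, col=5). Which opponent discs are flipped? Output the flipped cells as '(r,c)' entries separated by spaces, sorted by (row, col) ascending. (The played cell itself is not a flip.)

Answer: (2,4) (3,3)

Derivation:
Dir NW: first cell '.' (not opp) -> no flip
Dir N: first cell '.' (not opp) -> no flip
Dir NE: first cell '.' (not opp) -> no flip
Dir W: first cell '.' (not opp) -> no flip
Dir E: first cell '.' (not opp) -> no flip
Dir SW: opp run (2,4) (3,3) capped by W -> flip
Dir S: first cell '.' (not opp) -> no flip
Dir SE: first cell '.' (not opp) -> no flip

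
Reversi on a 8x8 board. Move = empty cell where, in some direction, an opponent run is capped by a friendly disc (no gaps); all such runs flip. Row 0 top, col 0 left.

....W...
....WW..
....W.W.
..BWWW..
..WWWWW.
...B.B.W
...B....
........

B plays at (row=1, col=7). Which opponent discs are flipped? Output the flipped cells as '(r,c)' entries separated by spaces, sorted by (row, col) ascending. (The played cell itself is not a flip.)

Answer: (2,6) (3,5) (4,4)

Derivation:
Dir NW: first cell '.' (not opp) -> no flip
Dir N: first cell '.' (not opp) -> no flip
Dir NE: edge -> no flip
Dir W: first cell '.' (not opp) -> no flip
Dir E: edge -> no flip
Dir SW: opp run (2,6) (3,5) (4,4) capped by B -> flip
Dir S: first cell '.' (not opp) -> no flip
Dir SE: edge -> no flip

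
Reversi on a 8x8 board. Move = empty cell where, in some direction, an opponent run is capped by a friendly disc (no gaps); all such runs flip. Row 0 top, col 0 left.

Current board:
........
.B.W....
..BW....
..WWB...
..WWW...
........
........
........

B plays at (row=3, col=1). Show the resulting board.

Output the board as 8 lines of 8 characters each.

Answer: ........
.B.W....
..BW....
.BBBB...
..WWW...
........
........
........

Derivation:
Place B at (3,1); scan 8 dirs for brackets.
Dir NW: first cell '.' (not opp) -> no flip
Dir N: first cell '.' (not opp) -> no flip
Dir NE: first cell 'B' (not opp) -> no flip
Dir W: first cell '.' (not opp) -> no flip
Dir E: opp run (3,2) (3,3) capped by B -> flip
Dir SW: first cell '.' (not opp) -> no flip
Dir S: first cell '.' (not opp) -> no flip
Dir SE: opp run (4,2), next='.' -> no flip
All flips: (3,2) (3,3)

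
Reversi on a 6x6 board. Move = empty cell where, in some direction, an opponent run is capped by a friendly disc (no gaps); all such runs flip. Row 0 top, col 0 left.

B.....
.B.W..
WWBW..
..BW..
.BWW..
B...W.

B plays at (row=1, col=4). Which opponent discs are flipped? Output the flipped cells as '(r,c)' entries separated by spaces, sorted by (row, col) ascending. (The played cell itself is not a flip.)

Dir NW: first cell '.' (not opp) -> no flip
Dir N: first cell '.' (not opp) -> no flip
Dir NE: first cell '.' (not opp) -> no flip
Dir W: opp run (1,3), next='.' -> no flip
Dir E: first cell '.' (not opp) -> no flip
Dir SW: opp run (2,3) capped by B -> flip
Dir S: first cell '.' (not opp) -> no flip
Dir SE: first cell '.' (not opp) -> no flip

Answer: (2,3)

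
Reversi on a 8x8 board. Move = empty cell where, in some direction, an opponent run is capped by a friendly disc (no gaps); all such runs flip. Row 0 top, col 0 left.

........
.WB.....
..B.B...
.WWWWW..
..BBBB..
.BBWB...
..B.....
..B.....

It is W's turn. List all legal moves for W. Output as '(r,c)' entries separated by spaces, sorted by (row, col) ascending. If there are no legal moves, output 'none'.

(0,1): no bracket -> illegal
(0,2): flips 2 -> legal
(0,3): no bracket -> illegal
(1,3): flips 3 -> legal
(1,4): flips 1 -> legal
(1,5): flips 1 -> legal
(2,1): no bracket -> illegal
(2,3): no bracket -> illegal
(2,5): no bracket -> illegal
(3,6): no bracket -> illegal
(4,0): no bracket -> illegal
(4,1): no bracket -> illegal
(4,6): no bracket -> illegal
(5,0): flips 2 -> legal
(5,5): flips 3 -> legal
(5,6): flips 1 -> legal
(6,0): flips 2 -> legal
(6,1): flips 2 -> legal
(6,3): no bracket -> illegal
(6,4): flips 2 -> legal
(6,5): flips 2 -> legal
(7,1): flips 1 -> legal
(7,3): no bracket -> illegal

Answer: (0,2) (1,3) (1,4) (1,5) (5,0) (5,5) (5,6) (6,0) (6,1) (6,4) (6,5) (7,1)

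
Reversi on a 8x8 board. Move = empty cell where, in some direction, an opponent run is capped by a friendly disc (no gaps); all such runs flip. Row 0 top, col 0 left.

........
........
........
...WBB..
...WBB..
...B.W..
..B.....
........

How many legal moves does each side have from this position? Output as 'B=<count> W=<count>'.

Answer: B=7 W=4

Derivation:
-- B to move --
(2,2): flips 1 -> legal
(2,3): flips 2 -> legal
(2,4): no bracket -> illegal
(3,2): flips 1 -> legal
(4,2): flips 1 -> legal
(4,6): no bracket -> illegal
(5,2): flips 1 -> legal
(5,4): no bracket -> illegal
(5,6): no bracket -> illegal
(6,4): no bracket -> illegal
(6,5): flips 1 -> legal
(6,6): flips 1 -> legal
B mobility = 7
-- W to move --
(2,3): no bracket -> illegal
(2,4): no bracket -> illegal
(2,5): flips 3 -> legal
(2,6): no bracket -> illegal
(3,6): flips 2 -> legal
(4,2): no bracket -> illegal
(4,6): flips 2 -> legal
(5,1): no bracket -> illegal
(5,2): no bracket -> illegal
(5,4): no bracket -> illegal
(5,6): no bracket -> illegal
(6,1): no bracket -> illegal
(6,3): flips 1 -> legal
(6,4): no bracket -> illegal
(7,1): no bracket -> illegal
(7,2): no bracket -> illegal
(7,3): no bracket -> illegal
W mobility = 4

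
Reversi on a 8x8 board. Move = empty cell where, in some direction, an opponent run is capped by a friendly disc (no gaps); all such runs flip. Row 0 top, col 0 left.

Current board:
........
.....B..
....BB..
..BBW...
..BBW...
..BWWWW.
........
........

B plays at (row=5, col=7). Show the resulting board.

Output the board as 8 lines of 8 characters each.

Answer: ........
.....B..
....BB..
..BBW...
..BBW...
..BBBBBB
........
........

Derivation:
Place B at (5,7); scan 8 dirs for brackets.
Dir NW: first cell '.' (not opp) -> no flip
Dir N: first cell '.' (not opp) -> no flip
Dir NE: edge -> no flip
Dir W: opp run (5,6) (5,5) (5,4) (5,3) capped by B -> flip
Dir E: edge -> no flip
Dir SW: first cell '.' (not opp) -> no flip
Dir S: first cell '.' (not opp) -> no flip
Dir SE: edge -> no flip
All flips: (5,3) (5,4) (5,5) (5,6)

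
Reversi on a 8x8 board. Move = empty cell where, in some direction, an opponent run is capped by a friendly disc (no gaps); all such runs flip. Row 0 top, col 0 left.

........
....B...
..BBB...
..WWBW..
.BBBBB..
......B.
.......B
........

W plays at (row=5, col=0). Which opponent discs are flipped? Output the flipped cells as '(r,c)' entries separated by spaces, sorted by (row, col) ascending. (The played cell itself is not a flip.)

Dir NW: edge -> no flip
Dir N: first cell '.' (not opp) -> no flip
Dir NE: opp run (4,1) capped by W -> flip
Dir W: edge -> no flip
Dir E: first cell '.' (not opp) -> no flip
Dir SW: edge -> no flip
Dir S: first cell '.' (not opp) -> no flip
Dir SE: first cell '.' (not opp) -> no flip

Answer: (4,1)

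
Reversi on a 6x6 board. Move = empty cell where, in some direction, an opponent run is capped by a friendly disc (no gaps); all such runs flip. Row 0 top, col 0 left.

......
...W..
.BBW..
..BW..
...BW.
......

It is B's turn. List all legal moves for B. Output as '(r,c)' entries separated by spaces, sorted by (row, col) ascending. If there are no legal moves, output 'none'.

Answer: (0,3) (0,4) (1,4) (2,4) (3,4) (4,5) (5,5)

Derivation:
(0,2): no bracket -> illegal
(0,3): flips 3 -> legal
(0,4): flips 1 -> legal
(1,2): no bracket -> illegal
(1,4): flips 1 -> legal
(2,4): flips 1 -> legal
(3,4): flips 1 -> legal
(3,5): no bracket -> illegal
(4,2): no bracket -> illegal
(4,5): flips 1 -> legal
(5,3): no bracket -> illegal
(5,4): no bracket -> illegal
(5,5): flips 2 -> legal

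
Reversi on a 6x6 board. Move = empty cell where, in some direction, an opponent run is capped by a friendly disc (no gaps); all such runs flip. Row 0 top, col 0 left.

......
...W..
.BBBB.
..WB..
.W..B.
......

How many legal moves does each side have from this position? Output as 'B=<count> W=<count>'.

-- B to move --
(0,2): flips 1 -> legal
(0,3): flips 1 -> legal
(0,4): flips 1 -> legal
(1,2): no bracket -> illegal
(1,4): no bracket -> illegal
(3,0): no bracket -> illegal
(3,1): flips 1 -> legal
(4,0): no bracket -> illegal
(4,2): flips 1 -> legal
(4,3): flips 1 -> legal
(5,0): flips 2 -> legal
(5,1): no bracket -> illegal
(5,2): no bracket -> illegal
B mobility = 7
-- W to move --
(1,0): flips 1 -> legal
(1,1): no bracket -> illegal
(1,2): flips 1 -> legal
(1,4): flips 1 -> legal
(1,5): no bracket -> illegal
(2,0): no bracket -> illegal
(2,5): no bracket -> illegal
(3,0): no bracket -> illegal
(3,1): flips 1 -> legal
(3,4): flips 1 -> legal
(3,5): flips 1 -> legal
(4,2): no bracket -> illegal
(4,3): flips 2 -> legal
(4,5): no bracket -> illegal
(5,3): no bracket -> illegal
(5,4): no bracket -> illegal
(5,5): no bracket -> illegal
W mobility = 7

Answer: B=7 W=7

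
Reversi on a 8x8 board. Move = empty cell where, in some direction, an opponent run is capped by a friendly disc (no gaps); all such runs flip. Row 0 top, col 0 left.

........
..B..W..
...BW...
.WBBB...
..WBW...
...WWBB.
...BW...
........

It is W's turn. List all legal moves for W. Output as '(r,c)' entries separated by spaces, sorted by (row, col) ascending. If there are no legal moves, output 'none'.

Answer: (1,3) (2,1) (2,2) (3,5) (4,6) (5,7) (6,2) (6,6) (7,2) (7,3)

Derivation:
(0,1): no bracket -> illegal
(0,2): no bracket -> illegal
(0,3): no bracket -> illegal
(1,1): no bracket -> illegal
(1,3): flips 3 -> legal
(1,4): no bracket -> illegal
(2,1): flips 2 -> legal
(2,2): flips 3 -> legal
(2,5): no bracket -> illegal
(3,5): flips 3 -> legal
(4,1): no bracket -> illegal
(4,5): no bracket -> illegal
(4,6): flips 1 -> legal
(4,7): no bracket -> illegal
(5,2): no bracket -> illegal
(5,7): flips 2 -> legal
(6,2): flips 1 -> legal
(6,5): no bracket -> illegal
(6,6): flips 1 -> legal
(6,7): no bracket -> illegal
(7,2): flips 1 -> legal
(7,3): flips 1 -> legal
(7,4): no bracket -> illegal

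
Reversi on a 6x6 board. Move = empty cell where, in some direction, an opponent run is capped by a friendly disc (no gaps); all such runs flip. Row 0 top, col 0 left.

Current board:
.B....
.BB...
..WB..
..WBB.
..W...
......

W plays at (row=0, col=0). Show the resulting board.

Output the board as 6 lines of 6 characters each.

Answer: WB....
.WB...
..WB..
..WBB.
..W...
......

Derivation:
Place W at (0,0); scan 8 dirs for brackets.
Dir NW: edge -> no flip
Dir N: edge -> no flip
Dir NE: edge -> no flip
Dir W: edge -> no flip
Dir E: opp run (0,1), next='.' -> no flip
Dir SW: edge -> no flip
Dir S: first cell '.' (not opp) -> no flip
Dir SE: opp run (1,1) capped by W -> flip
All flips: (1,1)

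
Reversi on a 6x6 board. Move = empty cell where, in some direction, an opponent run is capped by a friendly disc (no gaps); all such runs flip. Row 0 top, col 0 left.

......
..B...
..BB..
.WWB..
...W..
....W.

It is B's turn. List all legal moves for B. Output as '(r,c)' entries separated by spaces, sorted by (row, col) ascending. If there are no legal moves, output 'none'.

Answer: (3,0) (4,0) (4,1) (4,2) (5,3)

Derivation:
(2,0): no bracket -> illegal
(2,1): no bracket -> illegal
(3,0): flips 2 -> legal
(3,4): no bracket -> illegal
(4,0): flips 1 -> legal
(4,1): flips 1 -> legal
(4,2): flips 1 -> legal
(4,4): no bracket -> illegal
(4,5): no bracket -> illegal
(5,2): no bracket -> illegal
(5,3): flips 1 -> legal
(5,5): no bracket -> illegal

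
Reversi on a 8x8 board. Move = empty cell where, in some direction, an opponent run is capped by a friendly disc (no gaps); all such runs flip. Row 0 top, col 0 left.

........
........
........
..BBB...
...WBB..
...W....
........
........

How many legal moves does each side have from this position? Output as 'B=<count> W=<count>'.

-- B to move --
(4,2): flips 1 -> legal
(5,2): flips 1 -> legal
(5,4): flips 1 -> legal
(6,2): flips 1 -> legal
(6,3): flips 2 -> legal
(6,4): no bracket -> illegal
B mobility = 5
-- W to move --
(2,1): flips 1 -> legal
(2,2): no bracket -> illegal
(2,3): flips 1 -> legal
(2,4): no bracket -> illegal
(2,5): flips 1 -> legal
(3,1): no bracket -> illegal
(3,5): flips 1 -> legal
(3,6): no bracket -> illegal
(4,1): no bracket -> illegal
(4,2): no bracket -> illegal
(4,6): flips 2 -> legal
(5,4): no bracket -> illegal
(5,5): no bracket -> illegal
(5,6): no bracket -> illegal
W mobility = 5

Answer: B=5 W=5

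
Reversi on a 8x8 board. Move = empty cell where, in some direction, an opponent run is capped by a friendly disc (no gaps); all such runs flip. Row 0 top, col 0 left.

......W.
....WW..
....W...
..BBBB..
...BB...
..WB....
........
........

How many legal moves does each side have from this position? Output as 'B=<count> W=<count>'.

-- B to move --
(0,3): no bracket -> illegal
(0,4): flips 2 -> legal
(0,5): no bracket -> illegal
(0,7): no bracket -> illegal
(1,3): flips 1 -> legal
(1,6): no bracket -> illegal
(1,7): no bracket -> illegal
(2,3): no bracket -> illegal
(2,5): no bracket -> illegal
(2,6): no bracket -> illegal
(4,1): no bracket -> illegal
(4,2): no bracket -> illegal
(5,1): flips 1 -> legal
(6,1): flips 1 -> legal
(6,2): no bracket -> illegal
(6,3): no bracket -> illegal
B mobility = 4
-- W to move --
(2,1): no bracket -> illegal
(2,2): no bracket -> illegal
(2,3): no bracket -> illegal
(2,5): flips 2 -> legal
(2,6): no bracket -> illegal
(3,1): no bracket -> illegal
(3,6): no bracket -> illegal
(4,1): no bracket -> illegal
(4,2): flips 1 -> legal
(4,5): no bracket -> illegal
(4,6): flips 1 -> legal
(5,4): flips 3 -> legal
(5,5): no bracket -> illegal
(6,2): no bracket -> illegal
(6,3): no bracket -> illegal
(6,4): no bracket -> illegal
W mobility = 4

Answer: B=4 W=4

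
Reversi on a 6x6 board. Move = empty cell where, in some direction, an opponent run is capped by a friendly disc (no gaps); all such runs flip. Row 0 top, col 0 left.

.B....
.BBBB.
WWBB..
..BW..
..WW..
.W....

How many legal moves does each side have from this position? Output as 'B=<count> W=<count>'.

Answer: B=8 W=5

Derivation:
-- B to move --
(1,0): flips 1 -> legal
(2,4): no bracket -> illegal
(3,0): flips 1 -> legal
(3,1): flips 1 -> legal
(3,4): flips 1 -> legal
(4,0): no bracket -> illegal
(4,1): no bracket -> illegal
(4,4): flips 1 -> legal
(5,0): no bracket -> illegal
(5,2): flips 1 -> legal
(5,3): flips 2 -> legal
(5,4): flips 1 -> legal
B mobility = 8
-- W to move --
(0,0): flips 2 -> legal
(0,2): flips 4 -> legal
(0,3): flips 3 -> legal
(0,4): no bracket -> illegal
(0,5): no bracket -> illegal
(1,0): no bracket -> illegal
(1,5): no bracket -> illegal
(2,4): flips 2 -> legal
(2,5): no bracket -> illegal
(3,1): flips 1 -> legal
(3,4): no bracket -> illegal
(4,1): no bracket -> illegal
W mobility = 5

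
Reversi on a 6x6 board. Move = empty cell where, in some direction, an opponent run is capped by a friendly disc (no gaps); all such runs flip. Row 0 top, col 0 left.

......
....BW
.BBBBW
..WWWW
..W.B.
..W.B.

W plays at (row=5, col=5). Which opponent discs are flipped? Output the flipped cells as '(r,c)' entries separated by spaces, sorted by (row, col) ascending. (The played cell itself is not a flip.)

Dir NW: opp run (4,4) capped by W -> flip
Dir N: first cell '.' (not opp) -> no flip
Dir NE: edge -> no flip
Dir W: opp run (5,4), next='.' -> no flip
Dir E: edge -> no flip
Dir SW: edge -> no flip
Dir S: edge -> no flip
Dir SE: edge -> no flip

Answer: (4,4)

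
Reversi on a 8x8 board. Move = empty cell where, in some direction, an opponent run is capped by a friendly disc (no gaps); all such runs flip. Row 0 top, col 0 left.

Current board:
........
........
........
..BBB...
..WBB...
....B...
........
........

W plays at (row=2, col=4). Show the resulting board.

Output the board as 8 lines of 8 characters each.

Answer: ........
........
....W...
..BWB...
..WBB...
....B...
........
........

Derivation:
Place W at (2,4); scan 8 dirs for brackets.
Dir NW: first cell '.' (not opp) -> no flip
Dir N: first cell '.' (not opp) -> no flip
Dir NE: first cell '.' (not opp) -> no flip
Dir W: first cell '.' (not opp) -> no flip
Dir E: first cell '.' (not opp) -> no flip
Dir SW: opp run (3,3) capped by W -> flip
Dir S: opp run (3,4) (4,4) (5,4), next='.' -> no flip
Dir SE: first cell '.' (not opp) -> no flip
All flips: (3,3)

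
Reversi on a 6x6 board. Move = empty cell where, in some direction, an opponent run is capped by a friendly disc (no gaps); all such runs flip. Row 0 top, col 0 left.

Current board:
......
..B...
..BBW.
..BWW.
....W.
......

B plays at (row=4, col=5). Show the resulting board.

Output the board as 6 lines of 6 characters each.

Place B at (4,5); scan 8 dirs for brackets.
Dir NW: opp run (3,4) capped by B -> flip
Dir N: first cell '.' (not opp) -> no flip
Dir NE: edge -> no flip
Dir W: opp run (4,4), next='.' -> no flip
Dir E: edge -> no flip
Dir SW: first cell '.' (not opp) -> no flip
Dir S: first cell '.' (not opp) -> no flip
Dir SE: edge -> no flip
All flips: (3,4)

Answer: ......
..B...
..BBW.
..BWB.
....WB
......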